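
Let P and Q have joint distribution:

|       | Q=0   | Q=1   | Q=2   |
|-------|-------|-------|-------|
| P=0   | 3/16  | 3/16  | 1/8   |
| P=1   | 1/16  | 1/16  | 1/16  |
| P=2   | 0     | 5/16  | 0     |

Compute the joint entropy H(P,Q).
H(P,Q) = -Σ P(P,Q) log₂ P(P,Q), summed over the non-zero cells:
H(P,Q) = -[(3/16)·log₂(3/16) + (3/16)·log₂(3/16) + (1/8)·log₂(1/8) + (1/16)·log₂(1/16) + (1/16)·log₂(1/16) + (1/16)·log₂(1/16) + (5/16)·log₂(5/16)]
  = 0.4528 + 0.4528 + 0.3750 + 0.2500 + 0.2500 + 0.2500 + 0.5244
  = 2.5550 bits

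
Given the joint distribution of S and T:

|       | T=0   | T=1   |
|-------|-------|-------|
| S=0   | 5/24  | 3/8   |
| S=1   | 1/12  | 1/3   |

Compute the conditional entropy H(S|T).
Marginal P(T) (column sums):
  P(T=0) = 5/24 + 1/12 = 7/24
  P(T=1) = 3/8 + 1/3 = 17/24

H(S|T) = -Σ P(S,T)·log₂ P(S|T), where P(S|T) = P(S,T) / P(T)
  (S=0,T=0): P(S|T) = (5/24)/(7/24) = 5/7;  -(5/24)·log₂(5/7) = 0.1011
  (S=0,T=1): P(S|T) = (3/8)/(17/24) = 9/17;  -(3/8)·log₂(9/17) = 0.3441
  (S=1,T=0): P(S|T) = (1/12)/(7/24) = 2/7;  -(1/12)·log₂(2/7) = 0.1506
  (S=1,T=1): P(S|T) = (1/3)/(17/24) = 8/17;  -(1/3)·log₂(8/17) = 0.3625
H(S|T) = 0.1011 + 0.3441 + 0.1506 + 0.3625
  = 0.9583 bits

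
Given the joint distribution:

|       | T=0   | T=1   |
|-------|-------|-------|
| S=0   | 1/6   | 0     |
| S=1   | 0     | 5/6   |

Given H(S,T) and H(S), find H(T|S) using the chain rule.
From the chain rule: H(S,T) = H(S) + H(T|S)
Therefore: H(T|S) = H(S,T) - H(S)

H(S,T) = -[(1/6)·log₂(1/6) + (5/6)·log₂(5/6)]
  = 0.4308 + 0.2192
  = 0.6500 bits
Marginal P(S) (row sums):
  P(S=0) = 1/6 + 0 = 1/6
  P(S=1) = 0 + 5/6 = 5/6
H(S) = -[(1/6)·log₂(1/6) + (5/6)·log₂(5/6)]
  = 0.4308 + 0.2192
  = 0.6500 bits

H(T|S) = 0.6500 - 0.6500 = 0.0000 bits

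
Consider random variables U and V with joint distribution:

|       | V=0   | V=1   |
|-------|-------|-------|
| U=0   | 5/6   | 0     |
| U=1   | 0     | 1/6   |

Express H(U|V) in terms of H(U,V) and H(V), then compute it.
H(U|V) = H(U,V) - H(V)

Marginal P(V) (column sums):
  P(V=0) = 5/6 + 0 = 5/6
  P(V=1) = 0 + 1/6 = 1/6

H(U,V) = -[(5/6)·log₂(5/6) + (1/6)·log₂(1/6)]
  = 0.2192 + 0.4308
  = 0.6500 bits
H(V) = -[(5/6)·log₂(5/6) + (1/6)·log₂(1/6)]
  = 0.2192 + 0.4308
  = 0.6500 bits

H(U|V) = 0.6500 - 0.6500 = 0.0000 bits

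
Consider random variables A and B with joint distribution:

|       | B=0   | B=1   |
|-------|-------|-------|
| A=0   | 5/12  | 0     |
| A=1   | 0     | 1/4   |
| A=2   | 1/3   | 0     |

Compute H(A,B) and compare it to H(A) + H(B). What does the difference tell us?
Marginal P(A) (row sums):
  P(A=0) = 5/12 + 0 = 5/12
  P(A=1) = 0 + 1/4 = 1/4
  P(A=2) = 1/3 + 0 = 1/3
Marginal P(B) (column sums):
  P(B=0) = 5/12 + 0 + 1/3 = 3/4
  P(B=1) = 0 + 1/4 + 0 = 1/4

H(A,B) = -[(5/12)·log₂(5/12) + (1/4)·log₂(1/4) + (1/3)·log₂(1/3)]
  = 0.5263 + 0.5000 + 0.5283
  = 1.5546 bits
H(A) = -[(5/12)·log₂(5/12) + (1/4)·log₂(1/4) + (1/3)·log₂(1/3)]
  = 0.5263 + 0.5000 + 0.5283
  = 1.5546 bits
H(B) = -[(3/4)·log₂(3/4) + (1/4)·log₂(1/4)]
  = 0.3113 + 0.5000
  = 0.8113 bits

H(A) + H(B) = 1.5546 + 0.8113 = 2.3659 bits
Difference: H(A) + H(B) - H(A,B) = 2.3659 - 1.5546 = 0.8113 bits = I(A;B)

The difference is the mutual information; it is positive here, so A and B are dependent (knowing one reduces uncertainty about the other by 0.8113 bits).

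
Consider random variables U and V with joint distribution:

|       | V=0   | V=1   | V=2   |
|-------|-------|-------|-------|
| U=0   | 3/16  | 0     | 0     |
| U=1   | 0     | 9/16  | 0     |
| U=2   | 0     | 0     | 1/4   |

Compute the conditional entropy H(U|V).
Marginal P(V) (column sums):
  P(V=0) = 3/16 + 0 + 0 = 3/16
  P(V=1) = 0 + 9/16 + 0 = 9/16
  P(V=2) = 0 + 0 + 1/4 = 1/4

H(U|V) = -Σ P(U,V)·log₂ P(U|V), where P(U|V) = P(U,V) / P(V)
  (cells with P(U,V) = 0 contribute 0)
  (U=0,V=0): P(U|V) = (3/16)/(3/16) = 1;  -(3/16)·log₂(1) = 0.0000
  (U=1,V=1): P(U|V) = (9/16)/(9/16) = 1;  -(9/16)·log₂(1) = 0.0000
  (U=2,V=2): P(U|V) = (1/4)/(1/4) = 1;  -(1/4)·log₂(1) = 0.0000
H(U|V) = 0.0000 + 0.0000 + 0.0000
  = 0.0000 bits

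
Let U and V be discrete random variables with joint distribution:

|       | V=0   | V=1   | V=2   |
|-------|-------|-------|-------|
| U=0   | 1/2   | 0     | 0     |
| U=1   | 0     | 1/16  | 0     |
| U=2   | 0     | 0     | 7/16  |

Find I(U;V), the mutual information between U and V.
Marginal P(U) (row sums):
  P(U=0) = 1/2 + 0 + 0 = 1/2
  P(U=1) = 0 + 1/16 + 0 = 1/16
  P(U=2) = 0 + 0 + 7/16 = 7/16
Marginal P(V) (column sums):
  P(V=0) = 1/2 + 0 + 0 = 1/2
  P(V=1) = 0 + 1/16 + 0 = 1/16
  P(V=2) = 0 + 0 + 7/16 = 7/16

H(U) = -[(1/2)·log₂(1/2) + (1/16)·log₂(1/16) + (7/16)·log₂(7/16)]
  = 0.5000 + 0.2500 + 0.5218
  = 1.2718 bits
H(V) = -[(1/2)·log₂(1/2) + (1/16)·log₂(1/16) + (7/16)·log₂(7/16)]
  = 0.5000 + 0.2500 + 0.5218
  = 1.2718 bits
H(U,V) = -[(1/2)·log₂(1/2) + (1/16)·log₂(1/16) + (7/16)·log₂(7/16)]
  = 0.5000 + 0.2500 + 0.5218
  = 1.2718 bits

I(U;V) = H(U) + H(V) - H(U,V)
  = 1.2718 + 1.2718 - 1.2718
  = 1.2718 bits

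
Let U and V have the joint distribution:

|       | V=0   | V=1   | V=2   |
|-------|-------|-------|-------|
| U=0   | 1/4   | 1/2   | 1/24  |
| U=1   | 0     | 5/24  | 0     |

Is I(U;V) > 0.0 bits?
Marginal P(U) (row sums):
  P(U=0) = 1/4 + 1/2 + 1/24 = 19/24
  P(U=1) = 0 + 5/24 + 0 = 5/24
Marginal P(V) (column sums):
  P(V=0) = 1/4 + 0 = 1/4
  P(V=1) = 1/2 + 5/24 = 17/24
  P(V=2) = 1/24 + 0 = 1/24

H(U) = -[(19/24)·log₂(19/24) + (5/24)·log₂(5/24)]
  = 0.2668 + 0.4715
  = 0.7383 bits
H(V) = -[(1/4)·log₂(1/4) + (17/24)·log₂(17/24) + (1/24)·log₂(1/24)]
  = 0.5000 + 0.3524 + 0.1910
  = 1.0434 bits
H(U,V) = -[(1/4)·log₂(1/4) + (1/2)·log₂(1/2) + (1/24)·log₂(1/24) + (5/24)·log₂(5/24)]
  = 0.5000 + 0.5000 + 0.1910 + 0.4715
  = 1.6625 bits

I(U;V) = H(U) + H(V) - H(U,V)
  = 0.7383 + 1.0434 - 1.6625
  = 0.1192 bits

Yes. I(U;V) = 0.1192 bits, which is > 0.0 bits.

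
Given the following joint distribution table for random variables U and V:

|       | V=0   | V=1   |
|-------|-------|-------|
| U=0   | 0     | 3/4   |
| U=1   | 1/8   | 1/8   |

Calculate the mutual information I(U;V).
Marginal P(U) (row sums):
  P(U=0) = 0 + 3/4 = 3/4
  P(U=1) = 1/8 + 1/8 = 1/4
Marginal P(V) (column sums):
  P(V=0) = 0 + 1/8 = 1/8
  P(V=1) = 3/4 + 1/8 = 7/8

H(U) = -[(3/4)·log₂(3/4) + (1/4)·log₂(1/4)]
  = 0.3113 + 0.5000
  = 0.8113 bits
H(V) = -[(1/8)·log₂(1/8) + (7/8)·log₂(7/8)]
  = 0.3750 + 0.1686
  = 0.5436 bits
H(U,V) = -[(3/4)·log₂(3/4) + (1/8)·log₂(1/8) + (1/8)·log₂(1/8)]
  = 0.3113 + 0.3750 + 0.3750
  = 1.0613 bits

I(U;V) = H(U) + H(V) - H(U,V)
  = 0.8113 + 0.5436 - 1.0613
  = 0.2936 bits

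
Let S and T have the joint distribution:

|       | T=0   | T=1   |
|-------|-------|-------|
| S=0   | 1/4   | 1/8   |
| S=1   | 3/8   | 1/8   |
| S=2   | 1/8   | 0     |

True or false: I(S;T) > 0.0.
Marginal P(S) (row sums):
  P(S=0) = 1/4 + 1/8 = 3/8
  P(S=1) = 3/8 + 1/8 = 1/2
  P(S=2) = 1/8 + 0 = 1/8
Marginal P(T) (column sums):
  P(T=0) = 1/4 + 3/8 + 1/8 = 3/4
  P(T=1) = 1/8 + 1/8 + 0 = 1/4

H(S) = -[(3/8)·log₂(3/8) + (1/2)·log₂(1/2) + (1/8)·log₂(1/8)]
  = 0.5306 + 0.5000 + 0.3750
  = 1.4056 bits
H(T) = -[(3/4)·log₂(3/4) + (1/4)·log₂(1/4)]
  = 0.3113 + 0.5000
  = 0.8113 bits
H(S,T) = -[(1/4)·log₂(1/4) + (1/8)·log₂(1/8) + (3/8)·log₂(3/8) + (1/8)·log₂(1/8) + (1/8)·log₂(1/8)]
  = 0.5000 + 0.3750 + 0.5306 + 0.3750 + 0.3750
  = 2.1556 bits

I(S;T) = H(S) + H(T) - H(S,T)
  = 1.4056 + 0.8113 - 2.1556
  = 0.0613 bits

True. I(S;T) = 0.0613 bits, which is > 0.0 bits.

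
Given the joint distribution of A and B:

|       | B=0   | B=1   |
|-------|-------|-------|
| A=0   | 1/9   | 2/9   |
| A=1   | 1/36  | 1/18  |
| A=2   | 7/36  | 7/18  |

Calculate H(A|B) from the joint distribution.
Marginal P(B) (column sums):
  P(B=0) = 1/9 + 1/36 + 7/36 = 1/3
  P(B=1) = 2/9 + 1/18 + 7/18 = 2/3

H(A|B) = -Σ P(A,B)·log₂ P(A|B), where P(A|B) = P(A,B) / P(B)
  (A=0,B=0): P(A|B) = (1/9)/(1/3) = 1/3;  -(1/9)·log₂(1/3) = 0.1761
  (A=0,B=1): P(A|B) = (2/9)/(2/3) = 1/3;  -(2/9)·log₂(1/3) = 0.3522
  (A=1,B=0): P(A|B) = (1/36)/(1/3) = 1/12;  -(1/36)·log₂(1/12) = 0.0996
  (A=1,B=1): P(A|B) = (1/18)/(2/3) = 1/12;  -(1/18)·log₂(1/12) = 0.1992
  (A=2,B=0): P(A|B) = (7/36)/(1/3) = 7/12;  -(7/36)·log₂(7/12) = 0.1512
  (A=2,B=1): P(A|B) = (7/18)/(2/3) = 7/12;  -(7/18)·log₂(7/12) = 0.3024
H(A|B) = 0.1761 + 0.3522 + 0.0996 + 0.1992 + 0.1512 + 0.3024
  = 1.2807 bits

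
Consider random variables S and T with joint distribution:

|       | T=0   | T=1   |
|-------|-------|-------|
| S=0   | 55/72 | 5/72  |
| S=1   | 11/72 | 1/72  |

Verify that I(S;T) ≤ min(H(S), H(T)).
Marginal P(S) (row sums):
  P(S=0) = 55/72 + 5/72 = 5/6
  P(S=1) = 11/72 + 1/72 = 1/6
Marginal P(T) (column sums):
  P(T=0) = 55/72 + 11/72 = 11/12
  P(T=1) = 5/72 + 1/72 = 1/12

H(S) = -[(5/6)·log₂(5/6) + (1/6)·log₂(1/6)]
  = 0.2192 + 0.4308
  = 0.6500 bits
H(T) = -[(11/12)·log₂(11/12) + (1/12)·log₂(1/12)]
  = 0.1151 + 0.2987
  = 0.4138 bits
H(S,T) = -[(55/72)·log₂(55/72) + (5/72)·log₂(5/72) + (11/72)·log₂(11/72) + (1/72)·log₂(1/72)]
  = 0.2968 + 0.2672 + 0.4141 + 0.0857
  = 1.0638 bits

I(S;T) = H(S) + H(T) - H(S,T)
  = 0.6500 + 0.4138 - 1.0638
  = 0.0000 bits

min(H(S), H(T)) = min(0.6500, 0.4138) = 0.4138 bits
Since 0.0000 ≤ 0.4138, the bound is satisfied ✓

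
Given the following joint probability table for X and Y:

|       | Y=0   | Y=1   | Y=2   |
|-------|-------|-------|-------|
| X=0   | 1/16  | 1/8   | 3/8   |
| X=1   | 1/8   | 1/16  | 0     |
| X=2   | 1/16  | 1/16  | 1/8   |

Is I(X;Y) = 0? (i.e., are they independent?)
Marginal P(X) (row sums):
  P(X=0) = 1/16 + 1/8 + 3/8 = 9/16
  P(X=1) = 1/8 + 1/16 + 0 = 3/16
  P(X=2) = 1/16 + 1/16 + 1/8 = 1/4
Marginal P(Y) (column sums):
  P(Y=0) = 1/16 + 1/8 + 1/16 = 1/4
  P(Y=1) = 1/8 + 1/16 + 1/16 = 1/4
  P(Y=2) = 3/8 + 0 + 1/8 = 1/2

X and Y are independent iff P(X=i,Y=j) = P(X=i)·P(Y=j) for every cell.
  P(X=0)·P(Y=0) = 9/16 × 1/4 = 9/64, but P(X=0,Y=0) = 1/16 ✗

No, X and Y are not independent. Quantitatively, I(X;Y) > 0:

H(X) = -[(9/16)·log₂(9/16) + (3/16)·log₂(3/16) + (1/4)·log₂(1/4)]
  = 0.4669 + 0.4528 + 0.5000
  = 1.4197 bits
H(Y) = -[(1/4)·log₂(1/4) + (1/4)·log₂(1/4) + (1/2)·log₂(1/2)]
  = 0.5000 + 0.5000 + 0.5000
  = 1.5000 bits
H(X,Y) = -[(1/16)·log₂(1/16) + (1/8)·log₂(1/8) + (3/8)·log₂(3/8) + (1/8)·log₂(1/8) + (1/16)·log₂(1/16) + (1/16)·log₂(1/16) + (1/16)·log₂(1/16) + (1/8)·log₂(1/8)]
  = 0.2500 + 0.3750 + 0.5306 + 0.3750 + 0.2500 + 0.2500 + 0.2500 + 0.3750
  = 2.6556 bits
I(X;Y) = H(X) + H(Y) - H(X,Y) = 1.4197 + 1.5000 - 2.6556 = 0.2641 bits > 0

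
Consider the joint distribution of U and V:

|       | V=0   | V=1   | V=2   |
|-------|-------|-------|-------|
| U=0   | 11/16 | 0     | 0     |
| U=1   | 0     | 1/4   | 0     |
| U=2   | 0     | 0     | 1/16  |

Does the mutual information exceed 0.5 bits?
Marginal P(U) (row sums):
  P(U=0) = 11/16 + 0 + 0 = 11/16
  P(U=1) = 0 + 1/4 + 0 = 1/4
  P(U=2) = 0 + 0 + 1/16 = 1/16
Marginal P(V) (column sums):
  P(V=0) = 11/16 + 0 + 0 = 11/16
  P(V=1) = 0 + 1/4 + 0 = 1/4
  P(V=2) = 0 + 0 + 1/16 = 1/16

H(U) = -[(11/16)·log₂(11/16) + (1/4)·log₂(1/4) + (1/16)·log₂(1/16)]
  = 0.3716 + 0.5000 + 0.2500
  = 1.1216 bits
H(V) = -[(11/16)·log₂(11/16) + (1/4)·log₂(1/4) + (1/16)·log₂(1/16)]
  = 0.3716 + 0.5000 + 0.2500
  = 1.1216 bits
H(U,V) = -[(11/16)·log₂(11/16) + (1/4)·log₂(1/4) + (1/16)·log₂(1/16)]
  = 0.3716 + 0.5000 + 0.2500
  = 1.1216 bits

I(U;V) = H(U) + H(V) - H(U,V)
  = 1.1216 + 1.1216 - 1.1216
  = 1.1216 bits

Yes. I(U;V) = 1.1216 bits, which is > 0.5 bits.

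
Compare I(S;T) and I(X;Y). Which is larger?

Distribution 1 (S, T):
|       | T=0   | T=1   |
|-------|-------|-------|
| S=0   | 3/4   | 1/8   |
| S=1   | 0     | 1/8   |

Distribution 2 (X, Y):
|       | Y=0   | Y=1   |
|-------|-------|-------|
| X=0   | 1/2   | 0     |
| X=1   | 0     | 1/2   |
Distribution 1 (S, T):
Marginal P(S) (row sums):
  P(S=0) = 3/4 + 1/8 = 7/8
  P(S=1) = 0 + 1/8 = 1/8
Marginal P(T) (column sums):
  P(T=0) = 3/4 + 0 = 3/4
  P(T=1) = 1/8 + 1/8 = 1/4

H(S) = -[(7/8)·log₂(7/8) + (1/8)·log₂(1/8)]
  = 0.1686 + 0.3750
  = 0.5436 bits
H(T) = -[(3/4)·log₂(3/4) + (1/4)·log₂(1/4)]
  = 0.3113 + 0.5000
  = 0.8113 bits
H(S,T) = -[(3/4)·log₂(3/4) + (1/8)·log₂(1/8) + (1/8)·log₂(1/8)]
  = 0.3113 + 0.3750 + 0.3750
  = 1.0613 bits

I(S;T) = H(S) + H(T) - H(S,T)
  = 0.5436 + 0.8113 - 1.0613
  = 0.2936 bits

Distribution 2 (X, Y):
Marginal P(X) (row sums):
  P(X=0) = 1/2 + 0 = 1/2
  P(X=1) = 0 + 1/2 = 1/2
Marginal P(Y) (column sums):
  P(Y=0) = 1/2 + 0 = 1/2
  P(Y=1) = 0 + 1/2 = 1/2

H(X) = -[(1/2)·log₂(1/2) + (1/2)·log₂(1/2)]
  = 0.5000 + 0.5000
  = 1.0000 bits
H(Y) = -[(1/2)·log₂(1/2) + (1/2)·log₂(1/2)]
  = 0.5000 + 0.5000
  = 1.0000 bits
H(X,Y) = -[(1/2)·log₂(1/2) + (1/2)·log₂(1/2)]
  = 0.5000 + 0.5000
  = 1.0000 bits

I(X;Y) = H(X) + H(Y) - H(X,Y)
  = 1.0000 + 1.0000 - 1.0000
  = 1.0000 bits

I(X;Y) = 1.0000 bits > I(S;T) = 0.2936 bits, so (X, Y) has the higher mutual information (stronger dependence).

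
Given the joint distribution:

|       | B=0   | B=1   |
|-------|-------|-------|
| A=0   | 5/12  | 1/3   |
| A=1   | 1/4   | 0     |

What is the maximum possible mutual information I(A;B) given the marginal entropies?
The upper bound on mutual information is I(A;B) ≤ min(H(A), H(B)).

Marginal P(A) (row sums):
  P(A=0) = 5/12 + 1/3 = 3/4
  P(A=1) = 1/4 + 0 = 1/4
Marginal P(B) (column sums):
  P(B=0) = 5/12 + 1/4 = 2/3
  P(B=1) = 1/3 + 0 = 1/3

H(A) = -[(3/4)·log₂(3/4) + (1/4)·log₂(1/4)]
  = 0.3113 + 0.5000
  = 0.8113 bits
H(B) = -[(2/3)·log₂(2/3) + (1/3)·log₂(1/3)]
  = 0.3900 + 0.5283
  = 0.9183 bits

Maximum possible I(A;B) = min(0.8113, 0.9183) = 0.8113 bits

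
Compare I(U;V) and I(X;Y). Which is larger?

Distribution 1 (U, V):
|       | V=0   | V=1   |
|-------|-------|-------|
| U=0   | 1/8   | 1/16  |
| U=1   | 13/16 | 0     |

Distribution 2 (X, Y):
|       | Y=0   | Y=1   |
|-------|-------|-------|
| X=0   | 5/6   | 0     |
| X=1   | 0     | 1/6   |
Distribution 1 (U, V):
Marginal P(U) (row sums):
  P(U=0) = 1/8 + 1/16 = 3/16
  P(U=1) = 13/16 + 0 = 13/16
Marginal P(V) (column sums):
  P(V=0) = 1/8 + 13/16 = 15/16
  P(V=1) = 1/16 + 0 = 1/16

H(U) = -[(3/16)·log₂(3/16) + (13/16)·log₂(13/16)]
  = 0.4528 + 0.2434
  = 0.6962 bits
H(V) = -[(15/16)·log₂(15/16) + (1/16)·log₂(1/16)]
  = 0.0873 + 0.2500
  = 0.3373 bits
H(U,V) = -[(1/8)·log₂(1/8) + (1/16)·log₂(1/16) + (13/16)·log₂(13/16)]
  = 0.3750 + 0.2500 + 0.2434
  = 0.8684 bits

I(U;V) = H(U) + H(V) - H(U,V)
  = 0.6962 + 0.3373 - 0.8684
  = 0.1651 bits

Distribution 2 (X, Y):
Marginal P(X) (row sums):
  P(X=0) = 5/6 + 0 = 5/6
  P(X=1) = 0 + 1/6 = 1/6
Marginal P(Y) (column sums):
  P(Y=0) = 5/6 + 0 = 5/6
  P(Y=1) = 0 + 1/6 = 1/6

H(X) = -[(5/6)·log₂(5/6) + (1/6)·log₂(1/6)]
  = 0.2192 + 0.4308
  = 0.6500 bits
H(Y) = -[(5/6)·log₂(5/6) + (1/6)·log₂(1/6)]
  = 0.2192 + 0.4308
  = 0.6500 bits
H(X,Y) = -[(5/6)·log₂(5/6) + (1/6)·log₂(1/6)]
  = 0.2192 + 0.4308
  = 0.6500 bits

I(X;Y) = H(X) + H(Y) - H(X,Y)
  = 0.6500 + 0.6500 - 0.6500
  = 0.6500 bits

I(X;Y) = 0.6500 bits > I(U;V) = 0.1651 bits, so (X, Y) has the higher mutual information (stronger dependence).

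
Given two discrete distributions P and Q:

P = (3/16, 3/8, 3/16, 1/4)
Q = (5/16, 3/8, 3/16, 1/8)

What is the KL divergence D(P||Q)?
D(P||Q) = Σ P(i) log₂(P(i)/Q(i))
  i=0: (3/16) × log₂((3/16)/(5/16)) = (3/16) × log₂(3/5) = -0.1382
  i=1: (3/8) × log₂((3/8)/(3/8)) = (3/8) × log₂(1) = 0.0000
  i=2: (3/16) × log₂((3/16)/(3/16)) = (3/16) × log₂(1) = 0.0000
  i=3: (1/4) × log₂((1/4)/(1/8)) = (1/4) × log₂(2) = 0.2500
D(P||Q) = -0.1382 + 0.0000 + 0.0000 + 0.2500
  = 0.1118 bits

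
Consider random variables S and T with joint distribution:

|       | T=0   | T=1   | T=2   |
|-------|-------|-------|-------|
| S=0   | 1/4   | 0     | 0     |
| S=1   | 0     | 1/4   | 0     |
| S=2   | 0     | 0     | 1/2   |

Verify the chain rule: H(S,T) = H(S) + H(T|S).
Left side:
H(S,T) = -[(1/4)·log₂(1/4) + (1/4)·log₂(1/4) + (1/2)·log₂(1/2)]
  = 0.5000 + 0.5000 + 0.5000
  = 1.5000 bits

Right side:
Marginal P(S) (row sums):
  P(S=0) = 1/4 + 0 + 0 = 1/4
  P(S=1) = 0 + 1/4 + 0 = 1/4
  P(S=2) = 0 + 0 + 1/2 = 1/2
H(S) = -[(1/4)·log₂(1/4) + (1/4)·log₂(1/4) + (1/2)·log₂(1/2)]
  = 0.5000 + 0.5000 + 0.5000
  = 1.5000 bits
H(T|S) = -Σ P(S,T)·log₂ P(T|S), where P(T|S) = P(S,T) / P(S)
  (cells with P(S,T) = 0 contribute 0)
  (S=0,T=0): P(T|S) = (1/4)/(1/4) = 1;  -(1/4)·log₂(1) = 0.0000
  (S=1,T=1): P(T|S) = (1/4)/(1/4) = 1;  -(1/4)·log₂(1) = 0.0000
  (S=2,T=2): P(T|S) = (1/2)/(1/2) = 1;  -(1/2)·log₂(1) = 0.0000
H(T|S) = 0.0000 + 0.0000 + 0.0000
  = 0.0000 bits
H(S) + H(T|S) = 1.5000 + 0.0000 = 1.5000 bits

Both sides equal 1.5000 bits, so the chain rule holds ✓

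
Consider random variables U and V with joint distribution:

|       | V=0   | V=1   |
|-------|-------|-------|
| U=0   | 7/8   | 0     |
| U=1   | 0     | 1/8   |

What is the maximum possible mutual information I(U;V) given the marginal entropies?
The upper bound on mutual information is I(U;V) ≤ min(H(U), H(V)).

Marginal P(U) (row sums):
  P(U=0) = 7/8 + 0 = 7/8
  P(U=1) = 0 + 1/8 = 1/8
Marginal P(V) (column sums):
  P(V=0) = 7/8 + 0 = 7/8
  P(V=1) = 0 + 1/8 = 1/8

H(U) = -[(7/8)·log₂(7/8) + (1/8)·log₂(1/8)]
  = 0.1686 + 0.3750
  = 0.5436 bits
H(V) = -[(7/8)·log₂(7/8) + (1/8)·log₂(1/8)]
  = 0.1686 + 0.3750
  = 0.5436 bits

Maximum possible I(U;V) = min(0.5436, 0.5436) = 0.5436 bits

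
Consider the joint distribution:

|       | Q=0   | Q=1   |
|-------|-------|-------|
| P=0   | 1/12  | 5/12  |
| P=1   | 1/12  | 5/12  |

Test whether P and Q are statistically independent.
Marginal P(P) (row sums):
  P(P=0) = 1/12 + 5/12 = 1/2
  P(P=1) = 1/12 + 5/12 = 1/2
Marginal P(Q) (column sums):
  P(Q=0) = 1/12 + 1/12 = 1/6
  P(Q=1) = 5/12 + 5/12 = 5/6

P and Q are independent iff P(P=i,Q=j) = P(P=i)·P(Q=j) for every cell.
  P(P=0)·P(Q=0) = 1/2 × 1/6 = 1/12 = P(P=0,Q=0) ✓
  P(P=0)·P(Q=1) = 1/2 × 5/6 = 5/12 = P(P=0,Q=1) ✓
  P(P=1)·P(Q=0) = 1/2 × 1/6 = 1/12 = P(P=1,Q=0) ✓
  P(P=1)·P(Q=1) = 1/2 × 5/6 = 5/12 = P(P=1,Q=1) ✓

Yes, P and Q are independent: every cell factors, so I(P;Q) = 0 bits.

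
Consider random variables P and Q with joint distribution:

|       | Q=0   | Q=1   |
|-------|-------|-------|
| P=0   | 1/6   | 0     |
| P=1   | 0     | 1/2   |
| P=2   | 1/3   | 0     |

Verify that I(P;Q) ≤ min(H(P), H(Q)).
Marginal P(P) (row sums):
  P(P=0) = 1/6 + 0 = 1/6
  P(P=1) = 0 + 1/2 = 1/2
  P(P=2) = 1/3 + 0 = 1/3
Marginal P(Q) (column sums):
  P(Q=0) = 1/6 + 0 + 1/3 = 1/2
  P(Q=1) = 0 + 1/2 + 0 = 1/2

H(P) = -[(1/6)·log₂(1/6) + (1/2)·log₂(1/2) + (1/3)·log₂(1/3)]
  = 0.4308 + 0.5000 + 0.5283
  = 1.4591 bits
H(Q) = -[(1/2)·log₂(1/2) + (1/2)·log₂(1/2)]
  = 0.5000 + 0.5000
  = 1.0000 bits
H(P,Q) = -[(1/6)·log₂(1/6) + (1/2)·log₂(1/2) + (1/3)·log₂(1/3)]
  = 0.4308 + 0.5000 + 0.5283
  = 1.4591 bits

I(P;Q) = H(P) + H(Q) - H(P,Q)
  = 1.4591 + 1.0000 - 1.4591
  = 1.0000 bits

min(H(P), H(Q)) = min(1.4591, 1.0000) = 1.0000 bits
Since 1.0000 ≤ 1.0000, the bound is satisfied ✓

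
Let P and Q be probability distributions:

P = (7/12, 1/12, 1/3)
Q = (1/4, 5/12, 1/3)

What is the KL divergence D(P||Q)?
D(P||Q) = Σ P(i) log₂(P(i)/Q(i))
  i=0: (7/12) × log₂((7/12)/(1/4)) = (7/12) × log₂(7/3) = 0.7131
  i=1: (1/12) × log₂((1/12)/(5/12)) = (1/12) × log₂(1/5) = -0.1935
  i=2: (1/3) × log₂((1/3)/(1/3)) = (1/3) × log₂(1) = 0.0000
D(P||Q) = 0.7131 - 0.1935 + 0.0000
  = 0.5196 bits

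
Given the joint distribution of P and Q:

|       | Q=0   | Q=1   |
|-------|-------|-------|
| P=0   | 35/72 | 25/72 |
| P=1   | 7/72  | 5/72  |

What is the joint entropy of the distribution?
H(P,Q) = -Σ P(P,Q) log₂ P(P,Q), summed over the non-zero cells:
H(P,Q) = -[(35/72)·log₂(35/72) + (25/72)·log₂(25/72) + (7/72)·log₂(7/72) + (5/72)·log₂(5/72)]
  = 0.5059 + 0.5299 + 0.3269 + 0.2672
  = 1.6299 bits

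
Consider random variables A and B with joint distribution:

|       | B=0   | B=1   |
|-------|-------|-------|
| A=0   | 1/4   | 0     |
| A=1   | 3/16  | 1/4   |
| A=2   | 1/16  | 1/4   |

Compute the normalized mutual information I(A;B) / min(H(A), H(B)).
Marginal P(A) (row sums):
  P(A=0) = 1/4 + 0 = 1/4
  P(A=1) = 3/16 + 1/4 = 7/16
  P(A=2) = 1/16 + 1/4 = 5/16
Marginal P(B) (column sums):
  P(B=0) = 1/4 + 3/16 + 1/16 = 1/2
  P(B=1) = 0 + 1/4 + 1/4 = 1/2

H(A) = -[(1/4)·log₂(1/4) + (7/16)·log₂(7/16) + (5/16)·log₂(5/16)]
  = 0.5000 + 0.5218 + 0.5244
  = 1.5462 bits
H(B) = -[(1/2)·log₂(1/2) + (1/2)·log₂(1/2)]
  = 0.5000 + 0.5000
  = 1.0000 bits
H(A,B) = -[(1/4)·log₂(1/4) + (3/16)·log₂(3/16) + (1/4)·log₂(1/4) + (1/16)·log₂(1/16) + (1/4)·log₂(1/4)]
  = 0.5000 + 0.4528 + 0.5000 + 0.2500 + 0.5000
  = 2.2028 bits

I(A;B) = H(A) + H(B) - H(A,B)
  = 1.5462 + 1.0000 - 2.2028
  = 0.3434 bits

min(H(A), H(B)) = min(1.5462, 1.0000) = 1.0000 bits
Normalized MI = 0.3434 / 1.0000 = 0.3434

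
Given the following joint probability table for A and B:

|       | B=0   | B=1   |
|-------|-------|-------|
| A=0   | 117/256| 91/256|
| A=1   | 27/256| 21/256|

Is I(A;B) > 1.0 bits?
Marginal P(A) (row sums):
  P(A=0) = 117/256 + 91/256 = 13/16
  P(A=1) = 27/256 + 21/256 = 3/16
Marginal P(B) (column sums):
  P(B=0) = 117/256 + 27/256 = 9/16
  P(B=1) = 91/256 + 21/256 = 7/16

H(A) = -[(13/16)·log₂(13/16) + (3/16)·log₂(3/16)]
  = 0.2434 + 0.4528
  = 0.6962 bits
H(B) = -[(9/16)·log₂(9/16) + (7/16)·log₂(7/16)]
  = 0.4669 + 0.5218
  = 0.9887 bits
H(A,B) = -[(117/256)·log₂(117/256) + (91/256)·log₂(91/256) + (27/256)·log₂(27/256) + (21/256)·log₂(21/256)]
  = 0.5163 + 0.5304 + 0.3423 + 0.2959
  = 1.6849 bits

I(A;B) = H(A) + H(B) - H(A,B)
  = 0.6962 + 0.9887 - 1.6849
  = 0.0000 bits

No. I(A;B) = 0.0000 bits, which is ≤ 1.0 bits.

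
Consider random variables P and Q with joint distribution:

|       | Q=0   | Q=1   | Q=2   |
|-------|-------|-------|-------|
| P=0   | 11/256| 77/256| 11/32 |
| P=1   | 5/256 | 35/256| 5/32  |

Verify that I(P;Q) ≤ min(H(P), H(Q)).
Marginal P(P) (row sums):
  P(P=0) = 11/256 + 77/256 + 11/32 = 11/16
  P(P=1) = 5/256 + 35/256 + 5/32 = 5/16
Marginal P(Q) (column sums):
  P(Q=0) = 11/256 + 5/256 = 1/16
  P(Q=1) = 77/256 + 35/256 = 7/16
  P(Q=2) = 11/32 + 5/32 = 1/2

H(P) = -[(11/16)·log₂(11/16) + (5/16)·log₂(5/16)]
  = 0.3716 + 0.5244
  = 0.8960 bits
H(Q) = -[(1/16)·log₂(1/16) + (7/16)·log₂(7/16) + (1/2)·log₂(1/2)]
  = 0.2500 + 0.5218 + 0.5000
  = 1.2718 bits
H(P,Q) = -[(11/256)·log₂(11/256) + (77/256)·log₂(77/256) + (11/32)·log₂(11/32) + (5/256)·log₂(5/256) + (35/256)·log₂(35/256) + (5/32)·log₂(5/32)]
  = 0.1951 + 0.5213 + 0.5296 + 0.1109 + 0.3925 + 0.4184
  = 2.1678 bits

I(P;Q) = H(P) + H(Q) - H(P,Q)
  = 0.8960 + 1.2718 - 2.1678
  = 0.0000 bits

min(H(P), H(Q)) = min(0.8960, 1.2718) = 0.8960 bits
Since 0.0000 ≤ 0.8960, the bound is satisfied ✓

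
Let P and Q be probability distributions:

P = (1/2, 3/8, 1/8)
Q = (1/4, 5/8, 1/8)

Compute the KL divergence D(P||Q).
D(P||Q) = Σ P(i) log₂(P(i)/Q(i))
  i=0: (1/2) × log₂((1/2)/(1/4)) = (1/2) × log₂(2) = 0.5000
  i=1: (3/8) × log₂((3/8)/(5/8)) = (3/8) × log₂(3/5) = -0.2764
  i=2: (1/8) × log₂((1/8)/(1/8)) = (1/8) × log₂(1) = 0.0000
D(P||Q) = 0.5000 - 0.2764 + 0.0000
  = 0.2236 bits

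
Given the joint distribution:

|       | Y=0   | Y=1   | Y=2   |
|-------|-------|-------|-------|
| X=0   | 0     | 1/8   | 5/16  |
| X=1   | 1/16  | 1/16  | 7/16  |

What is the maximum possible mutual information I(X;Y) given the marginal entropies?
The upper bound on mutual information is I(X;Y) ≤ min(H(X), H(Y)).

Marginal P(X) (row sums):
  P(X=0) = 0 + 1/8 + 5/16 = 7/16
  P(X=1) = 1/16 + 1/16 + 7/16 = 9/16
Marginal P(Y) (column sums):
  P(Y=0) = 0 + 1/16 = 1/16
  P(Y=1) = 1/8 + 1/16 = 3/16
  P(Y=2) = 5/16 + 7/16 = 3/4

H(X) = -[(7/16)·log₂(7/16) + (9/16)·log₂(9/16)]
  = 0.5218 + 0.4669
  = 0.9887 bits
H(Y) = -[(1/16)·log₂(1/16) + (3/16)·log₂(3/16) + (3/4)·log₂(3/4)]
  = 0.2500 + 0.4528 + 0.3113
  = 1.0141 bits

Maximum possible I(X;Y) = min(0.9887, 1.0141) = 0.9887 bits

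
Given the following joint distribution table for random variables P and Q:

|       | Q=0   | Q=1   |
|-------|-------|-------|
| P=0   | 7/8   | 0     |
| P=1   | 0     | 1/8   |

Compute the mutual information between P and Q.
Marginal P(P) (row sums):
  P(P=0) = 7/8 + 0 = 7/8
  P(P=1) = 0 + 1/8 = 1/8
Marginal P(Q) (column sums):
  P(Q=0) = 7/8 + 0 = 7/8
  P(Q=1) = 0 + 1/8 = 1/8

H(P) = -[(7/8)·log₂(7/8) + (1/8)·log₂(1/8)]
  = 0.1686 + 0.3750
  = 0.5436 bits
H(Q) = -[(7/8)·log₂(7/8) + (1/8)·log₂(1/8)]
  = 0.1686 + 0.3750
  = 0.5436 bits
H(P,Q) = -[(7/8)·log₂(7/8) + (1/8)·log₂(1/8)]
  = 0.1686 + 0.3750
  = 0.5436 bits

I(P;Q) = H(P) + H(Q) - H(P,Q)
  = 0.5436 + 0.5436 - 0.5436
  = 0.5436 bits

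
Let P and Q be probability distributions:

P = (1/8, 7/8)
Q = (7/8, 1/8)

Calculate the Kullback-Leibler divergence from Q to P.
D(P||Q) = Σ P(i) log₂(P(i)/Q(i))
  i=0: (1/8) × log₂((1/8)/(7/8)) = (1/8) × log₂(1/7) = -0.3509
  i=1: (7/8) × log₂((7/8)/(1/8)) = (7/8) × log₂(7) = 2.4564
D(P||Q) = -0.3509 + 2.4564
  = 2.1055 bits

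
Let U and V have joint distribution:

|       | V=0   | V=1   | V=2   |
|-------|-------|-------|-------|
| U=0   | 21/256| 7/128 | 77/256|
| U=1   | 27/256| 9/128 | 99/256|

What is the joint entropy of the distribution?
H(U,V) = -Σ P(U,V) log₂ P(U,V), summed over the non-zero cells:
H(U,V) = -[(21/256)·log₂(21/256) + (7/128)·log₂(7/128) + (77/256)·log₂(77/256) + (27/256)·log₂(27/256) + (9/128)·log₂(9/128) + (99/256)·log₂(99/256)]
  = 0.2959 + 0.2293 + 0.5213 + 0.3423 + 0.2693 + 0.5301
  = 2.1882 bits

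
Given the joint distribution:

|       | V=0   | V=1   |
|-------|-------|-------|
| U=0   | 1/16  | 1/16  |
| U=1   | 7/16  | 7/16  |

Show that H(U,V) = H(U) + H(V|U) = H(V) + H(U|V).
Marginal P(U) (row sums):
  P(U=0) = 1/16 + 1/16 = 1/8
  P(U=1) = 7/16 + 7/16 = 7/8
Marginal P(V) (column sums):
  P(V=0) = 1/16 + 7/16 = 1/2
  P(V=1) = 1/16 + 7/16 = 1/2

Decomposition 1: H(U) + H(V|U)
H(U) = -[(1/8)·log₂(1/8) + (7/8)·log₂(7/8)]
  = 0.3750 + 0.1686
  = 0.5436 bits
H(V|U) = -Σ P(U,V)·log₂ P(V|U), where P(V|U) = P(U,V) / P(U)
  (U=0,V=0): P(V|U) = (1/16)/(1/8) = 1/2;  -(1/16)·log₂(1/2) = 0.0625
  (U=0,V=1): P(V|U) = (1/16)/(1/8) = 1/2;  -(1/16)·log₂(1/2) = 0.0625
  (U=1,V=0): P(V|U) = (7/16)/(7/8) = 1/2;  -(7/16)·log₂(1/2) = 0.4375
  (U=1,V=1): P(V|U) = (7/16)/(7/8) = 1/2;  -(7/16)·log₂(1/2) = 0.4375
H(V|U) = 0.0625 + 0.0625 + 0.4375 + 0.4375
  = 1.0000 bits
H(U) + H(V|U) = 0.5436 + 1.0000 = 1.5436 bits

Decomposition 2: H(V) + H(U|V)
H(V) = -[(1/2)·log₂(1/2) + (1/2)·log₂(1/2)]
  = 0.5000 + 0.5000
  = 1.0000 bits
H(U|V) = -Σ P(U,V)·log₂ P(U|V), where P(U|V) = P(U,V) / P(V)
  (U=0,V=0): P(U|V) = (1/16)/(1/2) = 1/8;  -(1/16)·log₂(1/8) = 0.1875
  (U=0,V=1): P(U|V) = (1/16)/(1/2) = 1/8;  -(1/16)·log₂(1/8) = 0.1875
  (U=1,V=0): P(U|V) = (7/16)/(1/2) = 7/8;  -(7/16)·log₂(7/8) = 0.0843
  (U=1,V=1): P(U|V) = (7/16)/(1/2) = 7/8;  -(7/16)·log₂(7/8) = 0.0843
H(U|V) = 0.1875 + 0.1875 + 0.0843 + 0.0843
  = 0.5436 bits
H(V) + H(U|V) = 1.0000 + 0.5436 = 1.5436 bits

Direct computation of the joint entropy:
H(U,V) = -[(1/16)·log₂(1/16) + (1/16)·log₂(1/16) + (7/16)·log₂(7/16) + (7/16)·log₂(7/16)]
  = 0.2500 + 0.2500 + 0.5218 + 0.5218
  = 1.5436 bits

All three agree: H(U,V) = 1.5436 bits ✓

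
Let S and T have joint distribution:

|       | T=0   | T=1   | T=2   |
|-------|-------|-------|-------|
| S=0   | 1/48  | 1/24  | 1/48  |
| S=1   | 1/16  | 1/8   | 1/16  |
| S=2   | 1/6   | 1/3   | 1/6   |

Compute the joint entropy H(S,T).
H(S,T) = -Σ P(S,T) log₂ P(S,T), summed over the non-zero cells:
H(S,T) = -[(1/48)·log₂(1/48) + (1/24)·log₂(1/24) + (1/48)·log₂(1/48) + (1/16)·log₂(1/16) + (1/8)·log₂(1/8) + (1/16)·log₂(1/16) + (1/6)·log₂(1/6) + (1/3)·log₂(1/3) + (1/6)·log₂(1/6)]
  = 0.1164 + 0.1910 + 0.1164 + 0.2500 + 0.3750 + 0.2500 + 0.4308 + 0.5283 + 0.4308
  = 2.6887 bits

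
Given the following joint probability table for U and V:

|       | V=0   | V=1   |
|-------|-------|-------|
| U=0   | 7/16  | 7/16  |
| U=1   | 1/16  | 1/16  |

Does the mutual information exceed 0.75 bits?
Marginal P(U) (row sums):
  P(U=0) = 7/16 + 7/16 = 7/8
  P(U=1) = 1/16 + 1/16 = 1/8
Marginal P(V) (column sums):
  P(V=0) = 7/16 + 1/16 = 1/2
  P(V=1) = 7/16 + 1/16 = 1/2

H(U) = -[(7/8)·log₂(7/8) + (1/8)·log₂(1/8)]
  = 0.1686 + 0.3750
  = 0.5436 bits
H(V) = -[(1/2)·log₂(1/2) + (1/2)·log₂(1/2)]
  = 0.5000 + 0.5000
  = 1.0000 bits
H(U,V) = -[(7/16)·log₂(7/16) + (7/16)·log₂(7/16) + (1/16)·log₂(1/16) + (1/16)·log₂(1/16)]
  = 0.5218 + 0.5218 + 0.2500 + 0.2500
  = 1.5436 bits

I(U;V) = H(U) + H(V) - H(U,V)
  = 0.5436 + 1.0000 - 1.5436
  = 0.0000 bits

No. I(U;V) = 0.0000 bits, which is ≤ 0.75 bits.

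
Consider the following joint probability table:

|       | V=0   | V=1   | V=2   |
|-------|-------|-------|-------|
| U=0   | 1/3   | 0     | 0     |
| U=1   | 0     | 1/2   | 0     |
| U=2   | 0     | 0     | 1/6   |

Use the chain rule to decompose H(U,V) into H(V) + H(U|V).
By the chain rule: H(U,V) = H(V) + H(U|V)

Marginal P(V) (column sums):
  P(V=0) = 1/3 + 0 + 0 = 1/3
  P(V=1) = 0 + 1/2 + 0 = 1/2
  P(V=2) = 0 + 0 + 1/6 = 1/6
H(V) = -[(1/3)·log₂(1/3) + (1/2)·log₂(1/2) + (1/6)·log₂(1/6)]
  = 0.5283 + 0.5000 + 0.4308
  = 1.4591 bits
H(U|V) = -Σ P(U,V)·log₂ P(U|V), where P(U|V) = P(U,V) / P(V)
  (cells with P(U,V) = 0 contribute 0)
  (U=0,V=0): P(U|V) = (1/3)/(1/3) = 1;  -(1/3)·log₂(1) = 0.0000
  (U=1,V=1): P(U|V) = (1/2)/(1/2) = 1;  -(1/2)·log₂(1) = 0.0000
  (U=2,V=2): P(U|V) = (1/6)/(1/6) = 1;  -(1/6)·log₂(1) = 0.0000
H(U|V) = 0.0000 + 0.0000 + 0.0000
  = 0.0000 bits

H(U,V) = H(V) + H(U|V) = 1.4591 + 0.0000 = 1.4591 bits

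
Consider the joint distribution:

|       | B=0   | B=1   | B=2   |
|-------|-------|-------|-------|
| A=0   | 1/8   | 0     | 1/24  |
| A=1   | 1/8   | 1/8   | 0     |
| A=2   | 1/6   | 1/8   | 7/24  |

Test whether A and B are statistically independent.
Marginal P(A) (row sums):
  P(A=0) = 1/8 + 0 + 1/24 = 1/6
  P(A=1) = 1/8 + 1/8 + 0 = 1/4
  P(A=2) = 1/6 + 1/8 + 7/24 = 7/12
Marginal P(B) (column sums):
  P(B=0) = 1/8 + 1/8 + 1/6 = 5/12
  P(B=1) = 0 + 1/8 + 1/8 = 1/4
  P(B=2) = 1/24 + 0 + 7/24 = 1/3

A and B are independent iff P(A=i,B=j) = P(A=i)·P(B=j) for every cell.
  P(A=0)·P(B=0) = 1/6 × 5/12 = 5/72, but P(A=0,B=0) = 1/8 ✗

No, A and B are not independent. Quantitatively, I(A;B) > 0:

H(A) = -[(1/6)·log₂(1/6) + (1/4)·log₂(1/4) + (7/12)·log₂(7/12)]
  = 0.4308 + 0.5000 + 0.4536
  = 1.3844 bits
H(B) = -[(5/12)·log₂(5/12) + (1/4)·log₂(1/4) + (1/3)·log₂(1/3)]
  = 0.5263 + 0.5000 + 0.5283
  = 1.5546 bits
H(A,B) = -[(1/8)·log₂(1/8) + (1/24)·log₂(1/24) + (1/8)·log₂(1/8) + (1/8)·log₂(1/8) + (1/6)·log₂(1/6) + (1/8)·log₂(1/8) + (7/24)·log₂(7/24)]
  = 0.3750 + 0.1910 + 0.3750 + 0.3750 + 0.4308 + 0.3750 + 0.5185
  = 2.6403 bits
I(A;B) = H(A) + H(B) - H(A,B) = 1.3844 + 1.5546 - 2.6403 = 0.2987 bits > 0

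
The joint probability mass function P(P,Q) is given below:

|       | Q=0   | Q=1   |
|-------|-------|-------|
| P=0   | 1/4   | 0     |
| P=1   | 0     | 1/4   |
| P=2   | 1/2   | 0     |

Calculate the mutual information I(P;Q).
Marginal P(P) (row sums):
  P(P=0) = 1/4 + 0 = 1/4
  P(P=1) = 0 + 1/4 = 1/4
  P(P=2) = 1/2 + 0 = 1/2
Marginal P(Q) (column sums):
  P(Q=0) = 1/4 + 0 + 1/2 = 3/4
  P(Q=1) = 0 + 1/4 + 0 = 1/4

H(P) = -[(1/4)·log₂(1/4) + (1/4)·log₂(1/4) + (1/2)·log₂(1/2)]
  = 0.5000 + 0.5000 + 0.5000
  = 1.5000 bits
H(Q) = -[(3/4)·log₂(3/4) + (1/4)·log₂(1/4)]
  = 0.3113 + 0.5000
  = 0.8113 bits
H(P,Q) = -[(1/4)·log₂(1/4) + (1/4)·log₂(1/4) + (1/2)·log₂(1/2)]
  = 0.5000 + 0.5000 + 0.5000
  = 1.5000 bits

I(P;Q) = H(P) + H(Q) - H(P,Q)
  = 1.5000 + 0.8113 - 1.5000
  = 0.8113 bits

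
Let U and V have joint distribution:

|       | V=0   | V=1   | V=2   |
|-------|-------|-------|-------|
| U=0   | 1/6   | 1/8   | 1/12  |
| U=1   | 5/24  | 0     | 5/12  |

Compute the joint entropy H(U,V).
H(U,V) = -Σ P(U,V) log₂ P(U,V), summed over the non-zero cells:
H(U,V) = -[(1/6)·log₂(1/6) + (1/8)·log₂(1/8) + (1/12)·log₂(1/12) + (5/24)·log₂(5/24) + (5/12)·log₂(5/12)]
  = 0.4308 + 0.3750 + 0.2987 + 0.4715 + 0.5263
  = 2.1023 bits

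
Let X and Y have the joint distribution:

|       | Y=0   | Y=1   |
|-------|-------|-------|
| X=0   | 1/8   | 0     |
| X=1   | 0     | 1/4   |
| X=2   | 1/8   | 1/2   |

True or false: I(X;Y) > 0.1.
Marginal P(X) (row sums):
  P(X=0) = 1/8 + 0 = 1/8
  P(X=1) = 0 + 1/4 = 1/4
  P(X=2) = 1/8 + 1/2 = 5/8
Marginal P(Y) (column sums):
  P(Y=0) = 1/8 + 0 + 1/8 = 1/4
  P(Y=1) = 0 + 1/4 + 1/2 = 3/4

H(X) = -[(1/8)·log₂(1/8) + (1/4)·log₂(1/4) + (5/8)·log₂(5/8)]
  = 0.3750 + 0.5000 + 0.4238
  = 1.2988 bits
H(Y) = -[(1/4)·log₂(1/4) + (3/4)·log₂(3/4)]
  = 0.5000 + 0.3113
  = 0.8113 bits
H(X,Y) = -[(1/8)·log₂(1/8) + (1/4)·log₂(1/4) + (1/8)·log₂(1/8) + (1/2)·log₂(1/2)]
  = 0.3750 + 0.5000 + 0.3750 + 0.5000
  = 1.7500 bits

I(X;Y) = H(X) + H(Y) - H(X,Y)
  = 1.2988 + 0.8113 - 1.7500
  = 0.3601 bits

True. I(X;Y) = 0.3601 bits, which is > 0.1 bits.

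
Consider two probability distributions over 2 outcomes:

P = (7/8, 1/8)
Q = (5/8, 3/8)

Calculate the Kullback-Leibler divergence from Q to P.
D(P||Q) = Σ P(i) log₂(P(i)/Q(i))
  i=0: (7/8) × log₂((7/8)/(5/8)) = (7/8) × log₂(7/5) = 0.4247
  i=1: (1/8) × log₂((1/8)/(3/8)) = (1/8) × log₂(1/3) = -0.1981
D(P||Q) = 0.4247 - 0.1981
  = 0.2266 bits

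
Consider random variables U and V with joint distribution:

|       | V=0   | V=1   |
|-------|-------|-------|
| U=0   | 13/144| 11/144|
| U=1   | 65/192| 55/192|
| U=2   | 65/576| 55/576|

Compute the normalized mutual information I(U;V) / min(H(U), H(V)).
Marginal P(U) (row sums):
  P(U=0) = 13/144 + 11/144 = 1/6
  P(U=1) = 65/192 + 55/192 = 5/8
  P(U=2) = 65/576 + 55/576 = 5/24
Marginal P(V) (column sums):
  P(V=0) = 13/144 + 65/192 + 65/576 = 13/24
  P(V=1) = 11/144 + 55/192 + 55/576 = 11/24

H(U) = -[(1/6)·log₂(1/6) + (5/8)·log₂(5/8) + (5/24)·log₂(5/24)]
  = 0.4308 + 0.4238 + 0.4715
  = 1.3261 bits
H(V) = -[(13/24)·log₂(13/24) + (11/24)·log₂(11/24)]
  = 0.4791 + 0.5159
  = 0.9950 bits
H(U,V) = -[(13/144)·log₂(13/144) + (11/144)·log₂(11/144) + (65/192)·log₂(65/192) + (55/192)·log₂(55/192) + (65/576)·log₂(65/576) + (55/576)·log₂(55/576)]
  = 0.3132 + 0.2834 + 0.5290 + 0.5167 + 0.3552 + 0.3236
  = 2.3211 bits

I(U;V) = H(U) + H(V) - H(U,V)
  = 1.3261 + 0.9950 - 2.3211
  = 0.0000 bits

min(H(U), H(V)) = min(1.3261, 0.9950) = 0.9950 bits
Normalized MI = 0.0000 / 0.9950 = 0.0000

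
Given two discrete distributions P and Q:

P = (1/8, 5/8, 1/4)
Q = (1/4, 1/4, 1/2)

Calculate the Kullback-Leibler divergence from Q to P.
D(P||Q) = Σ P(i) log₂(P(i)/Q(i))
  i=0: (1/8) × log₂((1/8)/(1/4)) = (1/8) × log₂(1/2) = -0.1250
  i=1: (5/8) × log₂((5/8)/(1/4)) = (5/8) × log₂(5/2) = 0.8262
  i=2: (1/4) × log₂((1/4)/(1/2)) = (1/4) × log₂(1/2) = -0.2500
D(P||Q) = -0.1250 + 0.8262 - 0.2500
  = 0.4512 bits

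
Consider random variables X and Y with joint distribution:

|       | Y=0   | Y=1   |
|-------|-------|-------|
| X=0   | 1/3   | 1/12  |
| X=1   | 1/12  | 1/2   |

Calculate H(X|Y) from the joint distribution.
Marginal P(Y) (column sums):
  P(Y=0) = 1/3 + 1/12 = 5/12
  P(Y=1) = 1/12 + 1/2 = 7/12

H(X|Y) = -Σ P(X,Y)·log₂ P(X|Y), where P(X|Y) = P(X,Y) / P(Y)
  (X=0,Y=0): P(X|Y) = (1/3)/(5/12) = 4/5;  -(1/3)·log₂(4/5) = 0.1073
  (X=0,Y=1): P(X|Y) = (1/12)/(7/12) = 1/7;  -(1/12)·log₂(1/7) = 0.2339
  (X=1,Y=0): P(X|Y) = (1/12)/(5/12) = 1/5;  -(1/12)·log₂(1/5) = 0.1935
  (X=1,Y=1): P(X|Y) = (1/2)/(7/12) = 6/7;  -(1/2)·log₂(6/7) = 0.1112
H(X|Y) = 0.1073 + 0.2339 + 0.1935 + 0.1112
  = 0.6459 bits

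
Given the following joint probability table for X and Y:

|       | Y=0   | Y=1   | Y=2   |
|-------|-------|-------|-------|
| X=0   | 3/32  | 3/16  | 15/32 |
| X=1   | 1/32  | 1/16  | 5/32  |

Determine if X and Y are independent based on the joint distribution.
Marginal P(X) (row sums):
  P(X=0) = 3/32 + 3/16 + 15/32 = 3/4
  P(X=1) = 1/32 + 1/16 + 5/32 = 1/4
Marginal P(Y) (column sums):
  P(Y=0) = 3/32 + 1/32 = 1/8
  P(Y=1) = 3/16 + 1/16 = 1/4
  P(Y=2) = 15/32 + 5/32 = 5/8

X and Y are independent iff P(X=i,Y=j) = P(X=i)·P(Y=j) for every cell.
  P(X=0)·P(Y=0) = 3/4 × 1/8 = 3/32 = P(X=0,Y=0) ✓
  P(X=0)·P(Y=1) = 3/4 × 1/4 = 3/16 = P(X=0,Y=1) ✓
  P(X=0)·P(Y=2) = 3/4 × 5/8 = 15/32 = P(X=0,Y=2) ✓
  P(X=1)·P(Y=0) = 1/4 × 1/8 = 1/32 = P(X=1,Y=0) ✓
  P(X=1)·P(Y=1) = 1/4 × 1/4 = 1/16 = P(X=1,Y=1) ✓
  P(X=1)·P(Y=2) = 1/4 × 5/8 = 5/32 = P(X=1,Y=2) ✓

Yes, X and Y are independent: every cell factors, so I(X;Y) = 0 bits.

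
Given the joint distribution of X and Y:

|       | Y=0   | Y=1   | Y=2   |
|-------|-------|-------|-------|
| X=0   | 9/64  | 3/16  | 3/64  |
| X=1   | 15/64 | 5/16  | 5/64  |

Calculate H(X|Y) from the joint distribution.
Marginal P(Y) (column sums):
  P(Y=0) = 9/64 + 15/64 = 3/8
  P(Y=1) = 3/16 + 5/16 = 1/2
  P(Y=2) = 3/64 + 5/64 = 1/8

H(X|Y) = -Σ P(X,Y)·log₂ P(X|Y), where P(X|Y) = P(X,Y) / P(Y)
  (X=0,Y=0): P(X|Y) = (9/64)/(3/8) = 3/8;  -(9/64)·log₂(3/8) = 0.1990
  (X=0,Y=1): P(X|Y) = (3/16)/(1/2) = 3/8;  -(3/16)·log₂(3/8) = 0.2653
  (X=0,Y=2): P(X|Y) = (3/64)/(1/8) = 3/8;  -(3/64)·log₂(3/8) = 0.0663
  (X=1,Y=0): P(X|Y) = (15/64)/(3/8) = 5/8;  -(15/64)·log₂(5/8) = 0.1589
  (X=1,Y=1): P(X|Y) = (5/16)/(1/2) = 5/8;  -(5/16)·log₂(5/8) = 0.2119
  (X=1,Y=2): P(X|Y) = (5/64)/(1/8) = 5/8;  -(5/64)·log₂(5/8) = 0.0530
H(X|Y) = 0.1990 + 0.2653 + 0.0663 + 0.1589 + 0.2119 + 0.0530
  = 0.9544 bits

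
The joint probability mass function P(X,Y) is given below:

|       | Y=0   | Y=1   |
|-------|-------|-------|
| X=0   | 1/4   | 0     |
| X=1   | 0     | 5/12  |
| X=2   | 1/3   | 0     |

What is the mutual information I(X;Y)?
Marginal P(X) (row sums):
  P(X=0) = 1/4 + 0 = 1/4
  P(X=1) = 0 + 5/12 = 5/12
  P(X=2) = 1/3 + 0 = 1/3
Marginal P(Y) (column sums):
  P(Y=0) = 1/4 + 0 + 1/3 = 7/12
  P(Y=1) = 0 + 5/12 + 0 = 5/12

H(X) = -[(1/4)·log₂(1/4) + (5/12)·log₂(5/12) + (1/3)·log₂(1/3)]
  = 0.5000 + 0.5263 + 0.5283
  = 1.5546 bits
H(Y) = -[(7/12)·log₂(7/12) + (5/12)·log₂(5/12)]
  = 0.4536 + 0.5263
  = 0.9799 bits
H(X,Y) = -[(1/4)·log₂(1/4) + (5/12)·log₂(5/12) + (1/3)·log₂(1/3)]
  = 0.5000 + 0.5263 + 0.5283
  = 1.5546 bits

I(X;Y) = H(X) + H(Y) - H(X,Y)
  = 1.5546 + 0.9799 - 1.5546
  = 0.9799 bits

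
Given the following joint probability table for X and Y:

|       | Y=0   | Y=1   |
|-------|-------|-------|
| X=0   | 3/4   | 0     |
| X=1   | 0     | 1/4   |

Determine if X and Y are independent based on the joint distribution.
Marginal P(X) (row sums):
  P(X=0) = 3/4 + 0 = 3/4
  P(X=1) = 0 + 1/4 = 1/4
Marginal P(Y) (column sums):
  P(Y=0) = 3/4 + 0 = 3/4
  P(Y=1) = 0 + 1/4 = 1/4

X and Y are independent iff P(X=i,Y=j) = P(X=i)·P(Y=j) for every cell.
  P(X=0)·P(Y=0) = 3/4 × 3/4 = 9/16, but P(X=0,Y=0) = 3/4 ✗

No, X and Y are not independent. Quantitatively, I(X;Y) > 0:

H(X) = -[(3/4)·log₂(3/4) + (1/4)·log₂(1/4)]
  = 0.3113 + 0.5000
  = 0.8113 bits
H(Y) = -[(3/4)·log₂(3/4) + (1/4)·log₂(1/4)]
  = 0.3113 + 0.5000
  = 0.8113 bits
H(X,Y) = -[(3/4)·log₂(3/4) + (1/4)·log₂(1/4)]
  = 0.3113 + 0.5000
  = 0.8113 bits
I(X;Y) = H(X) + H(Y) - H(X,Y) = 0.8113 + 0.8113 - 0.8113 = 0.8113 bits > 0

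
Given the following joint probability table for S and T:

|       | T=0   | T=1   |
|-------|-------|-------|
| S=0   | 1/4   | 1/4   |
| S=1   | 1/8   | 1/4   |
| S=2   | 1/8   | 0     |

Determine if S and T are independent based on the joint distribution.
Marginal P(S) (row sums):
  P(S=0) = 1/4 + 1/4 = 1/2
  P(S=1) = 1/8 + 1/4 = 3/8
  P(S=2) = 1/8 + 0 = 1/8
Marginal P(T) (column sums):
  P(T=0) = 1/4 + 1/8 + 1/8 = 1/2
  P(T=1) = 1/4 + 1/4 + 0 = 1/2

S and T are independent iff P(S=i,T=j) = P(S=i)·P(T=j) for every cell.
  P(S=1)·P(T=0) = 3/8 × 1/2 = 3/16, but P(S=1,T=0) = 1/8 ✗

No, S and T are not independent. Quantitatively, I(S;T) > 0:

H(S) = -[(1/2)·log₂(1/2) + (3/8)·log₂(3/8) + (1/8)·log₂(1/8)]
  = 0.5000 + 0.5306 + 0.3750
  = 1.4056 bits
H(T) = -[(1/2)·log₂(1/2) + (1/2)·log₂(1/2)]
  = 0.5000 + 0.5000
  = 1.0000 bits
H(S,T) = -[(1/4)·log₂(1/4) + (1/4)·log₂(1/4) + (1/8)·log₂(1/8) + (1/4)·log₂(1/4) + (1/8)·log₂(1/8)]
  = 0.5000 + 0.5000 + 0.3750 + 0.5000 + 0.3750
  = 2.2500 bits
I(S;T) = H(S) + H(T) - H(S,T) = 1.4056 + 1.0000 - 2.2500 = 0.1556 bits > 0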